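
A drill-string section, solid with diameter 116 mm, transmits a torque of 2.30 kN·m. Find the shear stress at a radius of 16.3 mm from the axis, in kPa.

2110 kPa

J = πd⁴/32 = π(0.116)⁴/32 = 1.778×10^-5 m⁴.
Shear stress varies linearly with radius: τ = T·r/J = 2300 × 0.0163 / 1.778×10^-5 = 2.109×10^6 Pa.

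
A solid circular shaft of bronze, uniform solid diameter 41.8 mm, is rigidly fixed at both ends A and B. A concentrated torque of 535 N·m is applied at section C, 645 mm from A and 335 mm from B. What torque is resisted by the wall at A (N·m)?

183 N·m

With uniform GJ and both ends fixed, compatibility θ_AC = θ_CB gives T_A·a = T_B·b, together with T_A + T_B = T₀.
T_A = T₀·b/(a+b) = 535.0·335/980.0 = 182.9 N·m; T_B = 352.1 N·m.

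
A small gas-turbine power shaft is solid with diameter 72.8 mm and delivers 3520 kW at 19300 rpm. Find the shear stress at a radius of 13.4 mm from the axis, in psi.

ω = 2π·19300/60 = 2021 rad/s, so T = P/ω = 3520×10³ / 2021 = 1742 N·m.
J = πd⁴/32 = π(0.0728)⁴/32 = 2.758×10^-6 m⁴.
Shear stress varies linearly with radius: τ = T·r/J = 1742 × 0.0134 / 2.758×10^-6 = 8.463×10^6 Pa.

1230 psi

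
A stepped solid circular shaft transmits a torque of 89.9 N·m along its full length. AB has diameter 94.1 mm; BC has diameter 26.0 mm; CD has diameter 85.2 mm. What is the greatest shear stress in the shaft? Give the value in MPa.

26.1 MPa

Under the same torque, τ_max = 16T/(πd³) is largest where d is smallest — segment BC (d = 26.0 mm).
τ_max = 16·89.90/(π·(0.0260)³) = 2.605×10^7 Pa.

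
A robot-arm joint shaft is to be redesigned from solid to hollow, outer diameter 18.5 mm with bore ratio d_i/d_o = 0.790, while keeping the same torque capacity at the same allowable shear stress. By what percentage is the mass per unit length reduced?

47.8 %

Equal τ_max and T ⇒ the solid shaft needs d_s³ = d_o³(1−k⁴), so d_s = 18.5·(1−0.790⁴)^(1/3) = 15.69 mm.
Area ratio A_h/A_s = d_o²(1−k²)/d_s² = (1−k²)/(1−k⁴)^(2/3) = 0.5223.
Mass saving = 1 − 0.5223 = 47.8 %.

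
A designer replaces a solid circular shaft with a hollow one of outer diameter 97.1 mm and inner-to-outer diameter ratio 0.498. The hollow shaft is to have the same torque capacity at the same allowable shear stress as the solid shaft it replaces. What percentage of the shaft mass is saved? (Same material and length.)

Equal τ_max and T ⇒ the solid shaft needs d_s³ = d_o³(1−k⁴), so d_s = 97.1·(1−0.498⁴)^(1/3) = 95.07 mm.
Area ratio A_h/A_s = d_o²(1−k²)/d_s² = (1−k²)/(1−k⁴)^(2/3) = 0.7845.
Mass saving = 1 − 0.7845 = 21.5 %.

21.5 %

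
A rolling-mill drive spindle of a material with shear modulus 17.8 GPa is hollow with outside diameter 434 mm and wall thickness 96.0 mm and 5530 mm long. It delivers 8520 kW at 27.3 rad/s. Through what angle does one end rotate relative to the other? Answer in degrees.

ω = 27.3 rad/s, so T = P/ω = 8520×10³ / 27.30 = 312100 N·m.
J = π(d_o⁴ − d_i⁴)/32 = π(0.434⁴ − 0.242⁴)/32 = 3.146×10^-3 m⁴.
θ = T·L/(G·J) = 312100 × 5.53 / (17.8×10⁹ × 3.146×10^-3) = 0.03082 rad.

1.77°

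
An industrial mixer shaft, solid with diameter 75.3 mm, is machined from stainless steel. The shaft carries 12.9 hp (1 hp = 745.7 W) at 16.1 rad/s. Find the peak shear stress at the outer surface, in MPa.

7.13 MPa

ω = 16.1 rad/s, so T = P/ω = 12.9×745.7 / 16.10 = 597.5 N·m.
J = πd⁴/32 = π(0.0753)⁴/32 = 3.156×10^-6 m⁴.
τ_max = T·r/J = 597.5 × 0.0376 / 3.156×10^-6 = 7.127×10^6 Pa.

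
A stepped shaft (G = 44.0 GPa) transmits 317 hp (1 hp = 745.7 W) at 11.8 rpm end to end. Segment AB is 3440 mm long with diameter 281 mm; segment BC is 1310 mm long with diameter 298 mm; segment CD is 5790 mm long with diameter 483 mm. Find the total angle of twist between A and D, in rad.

0.0365 rad

ω = 2π·11.8/60 = 1.236 rad/s, so T = P/ω = 317×745.7 / 1.236 = 191300 N·m.
J_AB = π(0.281)⁴/32 = 6.12×10^-4 m⁴; J_BC = π(0.298)⁴/32 = 7.74×10^-4 m⁴; J_CD = π(0.483)⁴/32 = 5.34×10^-3 m⁴.
θ = (T/G)·Σ L_i/J_i = (191300/44.0×10⁹)·(3.44/6.12×10^-4 + 1.31/7.74×10^-4 + 5.79/5.34×10^-3) = 0.03650 rad.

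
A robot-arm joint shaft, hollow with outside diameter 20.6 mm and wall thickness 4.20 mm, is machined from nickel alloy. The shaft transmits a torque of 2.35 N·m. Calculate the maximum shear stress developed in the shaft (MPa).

1.56 MPa

J = π(d_o⁴ − d_i⁴)/32 = π(0.0206⁴ − 0.0122⁴)/32 = 1.550×10^-8 m⁴.
τ_max = T·r/J = 2.350 × 0.0103 / 1.550×10^-8 = 1.561×10^6 Pa.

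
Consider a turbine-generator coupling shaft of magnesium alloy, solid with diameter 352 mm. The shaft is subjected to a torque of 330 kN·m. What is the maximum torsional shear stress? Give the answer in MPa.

J = πd⁴/32 = π(0.352)⁴/32 = 1.507×10^-3 m⁴.
τ_max = T·r/J = 330000 × 0.176 / 1.507×10^-3 = 3.854×10^7 Pa.

38.5 MPa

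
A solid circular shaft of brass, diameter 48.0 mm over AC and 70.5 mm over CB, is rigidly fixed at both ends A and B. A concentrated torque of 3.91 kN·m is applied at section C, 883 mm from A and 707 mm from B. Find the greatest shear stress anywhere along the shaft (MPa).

Compatibility: T_A·a/J_AC = T_B·b/J_CB with T_A + T_B = T₀.
J_AC = 5.21×10^-7 m⁴, J_CB = 2.43×10^-6 m⁴, so T_A = T₀·(J_AC/a)/((J_AC/a)+(J_CB/b)) = 574.0 N·m, T_B = 3336 N·m.
τ in each portion: τ_AC = 2.64×10^7 Pa, τ_CB = 4.85×10^7 Pa; maximum is in CB.
τ_max = T_CB·r/J = 3336·0.0352/2.43×10^-6 = 4.849×10^7 Pa.

48.5 MPa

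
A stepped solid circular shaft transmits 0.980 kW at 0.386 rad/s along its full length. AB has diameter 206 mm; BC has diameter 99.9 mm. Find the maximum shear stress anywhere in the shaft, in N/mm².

ω = 0.386 rad/s, so T = P/ω = 0.980×10³ / 0.3860 = 2539 N·m.
Under the same torque, τ_max = 16T/(πd³) is largest where d is smallest — segment BC (d = 99.9 mm).
τ_max = 16·2539/(π·(0.0999)³) = 1.297×10^7 Pa.

13.0 N/mm²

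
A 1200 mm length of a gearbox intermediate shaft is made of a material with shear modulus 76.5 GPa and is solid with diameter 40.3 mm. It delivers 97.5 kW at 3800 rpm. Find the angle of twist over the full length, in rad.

0.0148 rad

ω = 2π·3800/60 = 397.9 rad/s, so T = P/ω = 97.5×10³ / 397.9 = 245.0 N·m.
J = πd⁴/32 = π(0.0403)⁴/32 = 2.590×10^-7 m⁴.
θ = T·L/(G·J) = 245.0 × 1.20 / (76.5×10⁹ × 2.590×10^-7) = 0.01484 rad.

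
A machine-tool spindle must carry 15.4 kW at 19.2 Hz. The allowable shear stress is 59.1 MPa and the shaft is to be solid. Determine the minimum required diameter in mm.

ω = 2π·19.2 = 120.6 rad/s, so T = P/ω = 15.4×10³ / 120.6 = 127.7 N·m.
For a solid shaft τ_max = 16T/(πd³), so d = (16T/(π τ_allow))^(1/3) = (16·127.7/(π·5.91×10^7))^(1/3) = 0.02224 m.

22.2 mm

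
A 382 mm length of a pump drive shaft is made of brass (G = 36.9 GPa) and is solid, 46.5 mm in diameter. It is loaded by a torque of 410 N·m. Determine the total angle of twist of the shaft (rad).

0.00925 rad

J = πd⁴/32 = π(0.0465)⁴/32 = 4.590×10^-7 m⁴.
θ = T·L/(G·J) = 410.0 × 0.382 / (36.9×10⁹ × 4.590×10^-7) = 9.247×10^-3 rad.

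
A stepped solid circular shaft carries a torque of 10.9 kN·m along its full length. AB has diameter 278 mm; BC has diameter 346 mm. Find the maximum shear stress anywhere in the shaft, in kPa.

2580 kPa

Under the same torque, τ_max = 16T/(πd³) is largest where d is smallest — segment AB (d = 278 mm).
τ_max = 16·10900/(π·(0.278)³) = 2.584×10^6 Pa.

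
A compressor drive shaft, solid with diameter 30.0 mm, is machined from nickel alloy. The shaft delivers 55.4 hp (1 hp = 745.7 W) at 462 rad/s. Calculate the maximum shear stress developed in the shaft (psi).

ω = 462 rad/s, so T = P/ω = 55.4×745.7 / 462.0 = 89.42 N·m.
J = πd⁴/32 = π(0.0300)⁴/32 = 7.952×10^-8 m⁴.
τ_max = T·r/J = 89.42 × 0.0150 / 7.952×10^-8 = 1.687×10^7 Pa.

2450 psi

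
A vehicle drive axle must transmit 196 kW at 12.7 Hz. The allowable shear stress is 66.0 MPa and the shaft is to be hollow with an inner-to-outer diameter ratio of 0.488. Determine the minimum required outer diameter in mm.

ω = 2π·12.7 = 79.80 rad/s, so T = P/ω = 196×10³ / 79.80 = 2456 N·m.
For a hollow shaft with d_i/d_o = 0.488: τ_max = 16T/(π d_o³ (1−k⁴)), so d_o = [16T/(π τ_allow (1−k⁴))]^(1/3) = [16·2456/(π·6.60×10^7·0.9433)]^(1/3) = 0.05857 m.

58.6 mm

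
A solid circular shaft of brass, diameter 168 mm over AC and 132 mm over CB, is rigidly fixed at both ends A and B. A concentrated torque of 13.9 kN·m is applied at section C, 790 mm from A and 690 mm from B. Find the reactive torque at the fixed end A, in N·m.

9680 N·m

Compatibility: T_A·a/J_AC = T_B·b/J_CB with T_A + T_B = T₀.
J_AC = 7.82×10^-5 m⁴, J_CB = 2.98×10^-5 m⁴, so T_A = T₀·(J_AC/a)/((J_AC/a)+(J_CB/b)) = 9677 N·m, T_B = 4223 N·m.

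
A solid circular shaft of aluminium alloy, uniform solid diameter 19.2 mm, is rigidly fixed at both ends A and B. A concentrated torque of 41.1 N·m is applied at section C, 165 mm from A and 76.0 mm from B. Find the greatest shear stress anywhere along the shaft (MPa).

With uniform GJ and both ends fixed, compatibility θ_AC = θ_CB gives T_A·a = T_B·b, together with T_A + T_B = T₀.
T_A = T₀·b/(a+b) = 41.10·76.0/241.0 = 12.96 N·m; T_B = 28.14 N·m.
τ in each portion: τ_AC = 9.33×10^6 Pa, τ_CB = 2.02×10^7 Pa; maximum is in CB.
τ_max = T_CB·r/J = 28.14·0.00960/1.33×10^-8 = 2.025×10^7 Pa.

20.2 MPa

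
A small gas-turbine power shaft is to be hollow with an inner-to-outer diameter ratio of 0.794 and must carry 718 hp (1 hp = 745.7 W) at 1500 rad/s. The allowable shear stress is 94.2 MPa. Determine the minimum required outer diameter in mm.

31.8 mm

ω = 1500 rad/s, so T = P/ω = 718×745.7 / 1500 = 356.9 N·m.
For a hollow shaft with d_i/d_o = 0.794: τ_max = 16T/(π d_o³ (1−k⁴)), so d_o = [16T/(π τ_allow (1−k⁴))]^(1/3) = [16·356.9/(π·9.42×10^7·0.6026)]^(1/3) = 0.03176 m.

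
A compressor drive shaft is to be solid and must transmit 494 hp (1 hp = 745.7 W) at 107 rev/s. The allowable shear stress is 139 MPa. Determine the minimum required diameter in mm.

27.2 mm

ω = 2π·107 = 672.3 rad/s, so T = P/ω = 494×745.7 / 672.3 = 547.9 N·m.
For a solid shaft τ_max = 16T/(πd³), so d = (16T/(π τ_allow))^(1/3) = (16·547.9/(π·1.39×10^8))^(1/3) = 0.02718 m.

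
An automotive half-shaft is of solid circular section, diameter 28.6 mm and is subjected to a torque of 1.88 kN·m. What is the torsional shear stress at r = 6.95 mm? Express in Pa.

J = πd⁴/32 = π(0.0286)⁴/32 = 6.568×10^-8 m⁴.
Shear stress varies linearly with radius: τ = T·r/J = 1880 × 0.00695 / 6.568×10^-8 = 1.989×10^8 Pa.

1.99e8 Pa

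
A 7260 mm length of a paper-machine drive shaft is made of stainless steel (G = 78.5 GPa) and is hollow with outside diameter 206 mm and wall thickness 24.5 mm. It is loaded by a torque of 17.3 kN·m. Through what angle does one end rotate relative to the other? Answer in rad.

0.0137 rad

J = π(d_o⁴ − d_i⁴)/32 = π(0.206⁴ − 0.157⁴)/32 = 1.171×10^-4 m⁴.
θ = T·L/(G·J) = 17300 × 7.26 / (78.5×10⁹ × 1.171×10^-4) = 0.01366 rad.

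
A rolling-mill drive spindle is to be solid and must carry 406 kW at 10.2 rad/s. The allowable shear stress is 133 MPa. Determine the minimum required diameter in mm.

115 mm

ω = 10.2 rad/s, so T = P/ω = 406×10³ / 10.20 = 39800 N·m.
For a solid shaft τ_max = 16T/(πd³), so d = (16T/(π τ_allow))^(1/3) = (16·39800/(π·1.33×10^8))^(1/3) = 0.1151 m.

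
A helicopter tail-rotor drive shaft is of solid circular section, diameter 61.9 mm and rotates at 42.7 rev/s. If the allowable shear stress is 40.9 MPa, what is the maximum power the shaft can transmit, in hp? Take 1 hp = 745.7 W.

685 hp

J = πd⁴/32 = π(0.0619)⁴/32 = 1.441×10^-6 m⁴.
T_max = τ_allow·J/r = 4.09×10^7 × 1.441×10^-6 / 0.0309 = 1905 N·m.
ω = 2π·42.7 = 268.3 rad/s, so P_max = T_max·ω = 5.110×10^5 W.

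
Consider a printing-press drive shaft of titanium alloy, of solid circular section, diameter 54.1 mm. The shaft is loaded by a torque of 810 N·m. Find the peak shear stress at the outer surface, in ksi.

3.78 ksi

J = πd⁴/32 = π(0.0541)⁴/32 = 8.410×10^-7 m⁴.
τ_max = T·r/J = 810.0 × 0.0271 / 8.410×10^-7 = 2.605×10^7 Pa.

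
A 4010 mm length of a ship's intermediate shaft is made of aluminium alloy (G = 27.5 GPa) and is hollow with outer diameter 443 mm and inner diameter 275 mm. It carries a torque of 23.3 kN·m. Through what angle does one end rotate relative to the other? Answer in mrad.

J = π(d_o⁴ − d_i⁴)/32 = π(0.443⁴ − 0.275⁴)/32 = 3.220×10^-3 m⁴.
θ = T·L/(G·J) = 23300 × 4.01 / (27.5×10⁹ × 3.220×10^-3) = 1.055×10^-3 rad.

1.06 mrad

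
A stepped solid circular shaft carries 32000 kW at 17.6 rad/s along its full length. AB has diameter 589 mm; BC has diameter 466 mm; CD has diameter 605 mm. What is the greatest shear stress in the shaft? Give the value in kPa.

91500 kPa

ω = 17.6 rad/s, so T = P/ω = 32000×10³ / 17.60 = 1.818e6 N·m.
Under the same torque, τ_max = 16T/(πd³) is largest where d is smallest — segment BC (d = 466 mm).
τ_max = 16·1.818e6/(π·(0.466)³) = 9.151×10^7 Pa.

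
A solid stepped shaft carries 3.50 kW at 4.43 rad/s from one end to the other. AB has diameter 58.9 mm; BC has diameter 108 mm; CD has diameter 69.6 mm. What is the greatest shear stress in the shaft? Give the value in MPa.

19.7 MPa

ω = 4.43 rad/s, so T = P/ω = 3.50×10³ / 4.430 = 790.1 N·m.
Under the same torque, τ_max = 16T/(πd³) is largest where d is smallest — segment AB (d = 58.9 mm).
τ_max = 16·790.1/(π·(0.0589)³) = 1.969×10^7 Pa.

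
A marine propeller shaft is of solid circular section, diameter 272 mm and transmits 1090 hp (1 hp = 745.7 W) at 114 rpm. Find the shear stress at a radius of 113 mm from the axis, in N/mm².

ω = 2π·114/60 = 11.94 rad/s, so T = P/ω = 1090×745.7 / 11.94 = 68090 N·m.
J = πd⁴/32 = π(0.272)⁴/32 = 5.374×10^-4 m⁴.
Shear stress varies linearly with radius: τ = T·r/J = 68090 × 0.113 / 5.374×10^-4 = 1.432×10^7 Pa.

14.3 N/mm²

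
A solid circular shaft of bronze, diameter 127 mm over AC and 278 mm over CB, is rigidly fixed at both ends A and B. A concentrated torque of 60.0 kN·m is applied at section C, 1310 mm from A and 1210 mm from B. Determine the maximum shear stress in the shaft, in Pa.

1.37e7 Pa

Compatibility: T_A·a/J_AC = T_B·b/J_CB with T_A + T_B = T₀.
J_AC = 2.55×10^-5 m⁴, J_CB = 5.86×10^-4 m⁴, so T_A = T₀·(J_AC/a)/((J_AC/a)+(J_CB/b)) = 2320 N·m, T_B = 57680 N·m.
τ in each portion: τ_AC = 5.77×10^6 Pa, τ_CB = 1.37×10^7 Pa; maximum is in CB.
τ_max = T_CB·r/J = 57680·0.139/5.86×10^-4 = 1.367×10^7 Pa.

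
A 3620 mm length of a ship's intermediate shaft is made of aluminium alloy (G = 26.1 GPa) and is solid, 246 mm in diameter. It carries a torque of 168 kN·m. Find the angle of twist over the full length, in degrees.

J = πd⁴/32 = π(0.246)⁴/32 = 3.595×10^-4 m⁴.
θ = T·L/(G·J) = 168000 × 3.62 / (26.1×10⁹ × 3.595×10^-4) = 0.06481 rad.

3.71°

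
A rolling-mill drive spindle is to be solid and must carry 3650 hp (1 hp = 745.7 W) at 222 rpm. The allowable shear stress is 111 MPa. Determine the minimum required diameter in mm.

ω = 2π·222/60 = 23.25 rad/s, so T = P/ω = 3650×745.7 / 23.25 = 117100 N·m.
For a solid shaft τ_max = 16T/(πd³), so d = (16T/(π τ_allow))^(1/3) = (16·117100/(π·1.11×10^8))^(1/3) = 0.1751 m.

175 mm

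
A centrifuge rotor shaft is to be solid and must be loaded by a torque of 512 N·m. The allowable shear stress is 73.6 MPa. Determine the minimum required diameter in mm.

For a solid shaft τ_max = 16T/(πd³), so d = (16T/(π τ_allow))^(1/3) = (16·512.0/(π·7.36×10^7))^(1/3) = 0.03284 m.

32.8 mm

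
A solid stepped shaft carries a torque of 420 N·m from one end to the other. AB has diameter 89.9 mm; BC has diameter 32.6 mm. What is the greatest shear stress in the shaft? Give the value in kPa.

Under the same torque, τ_max = 16T/(πd³) is largest where d is smallest — segment BC (d = 32.6 mm).
τ_max = 16·420.0/(π·(0.0326)³) = 6.174×10^7 Pa.

61700 kPa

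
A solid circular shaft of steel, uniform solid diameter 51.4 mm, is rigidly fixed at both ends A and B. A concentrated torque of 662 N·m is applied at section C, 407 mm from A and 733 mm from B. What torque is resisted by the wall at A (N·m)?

With uniform GJ and both ends fixed, compatibility θ_AC = θ_CB gives T_A·a = T_B·b, together with T_A + T_B = T₀.
T_A = T₀·b/(a+b) = 662.0·733/1140 = 425.7 N·m; T_B = 236.3 N·m.

426 N·m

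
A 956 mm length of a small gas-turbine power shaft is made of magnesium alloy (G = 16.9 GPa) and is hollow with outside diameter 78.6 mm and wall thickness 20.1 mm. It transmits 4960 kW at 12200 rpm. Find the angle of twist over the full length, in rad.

0.0622 rad

ω = 2π·12200/60 = 1278 rad/s, so T = P/ω = 4960×10³ / 1278 = 3882 N·m.
J = π(d_o⁴ − d_i⁴)/32 = π(0.0786⁴ − 0.0384⁴)/32 = 3.534×10^-6 m⁴.
θ = T·L/(G·J) = 3882 × 0.956 / (16.9×10⁹ × 3.534×10^-6) = 0.06215 rad.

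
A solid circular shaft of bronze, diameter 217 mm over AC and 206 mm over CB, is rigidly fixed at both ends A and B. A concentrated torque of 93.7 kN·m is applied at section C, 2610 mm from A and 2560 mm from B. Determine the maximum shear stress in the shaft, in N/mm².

25.5 N/mm²

Compatibility: T_A·a/J_AC = T_B·b/J_CB with T_A + T_B = T₀.
J_AC = 2.18×10^-4 m⁴, J_CB = 1.77×10^-4 m⁴, so T_A = T₀·(J_AC/a)/((J_AC/a)+(J_CB/b)) = 51260 N·m, T_B = 42440 N·m.
τ in each portion: τ_AC = 2.55×10^7 Pa, τ_CB = 2.47×10^7 Pa; maximum is in AC.
τ_max = T_AC·r/J = 51260·0.108/2.18×10^-4 = 2.555×10^7 Pa.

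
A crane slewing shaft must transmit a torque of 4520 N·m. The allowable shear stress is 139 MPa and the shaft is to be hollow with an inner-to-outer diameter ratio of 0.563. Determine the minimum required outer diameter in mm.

56.9 mm

For a hollow shaft with d_i/d_o = 0.563: τ_max = 16T/(π d_o³ (1−k⁴)), so d_o = [16T/(π τ_allow (1−k⁴))]^(1/3) = [16·4520/(π·1.39×10^8·0.8995)]^(1/3) = 0.05689 m.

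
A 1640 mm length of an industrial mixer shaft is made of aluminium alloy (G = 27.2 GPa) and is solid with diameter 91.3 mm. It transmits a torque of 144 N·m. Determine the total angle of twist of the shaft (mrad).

J = πd⁴/32 = π(0.0913)⁴/32 = 6.822×10^-6 m⁴.
θ = T·L/(G·J) = 144.0 × 1.64 / (27.2×10⁹ × 6.822×10^-6) = 1.273×10^-3 rad.

1.27 mrad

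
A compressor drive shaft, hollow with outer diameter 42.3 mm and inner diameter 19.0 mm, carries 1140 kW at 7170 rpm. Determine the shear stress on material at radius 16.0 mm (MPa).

ω = 2π·7170/60 = 750.8 rad/s, so T = P/ω = 1140×10³ / 750.8 = 1518 N·m.
J = π(d_o⁴ − d_i⁴)/32 = π(0.0423⁴ − 0.0190⁴)/32 = 3.015×10^-7 m⁴.
Shear stress varies linearly with radius: τ = T·r/J = 1518 × 0.0160 / 3.015×10^-7 = 8.057×10^7 Pa.

80.6 MPa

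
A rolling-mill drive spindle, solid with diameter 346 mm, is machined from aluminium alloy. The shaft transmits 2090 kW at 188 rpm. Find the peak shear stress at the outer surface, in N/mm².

13.1 N/mm²

ω = 2π·188/60 = 19.69 rad/s, so T = P/ω = 2090×10³ / 19.69 = 106200 N·m.
J = πd⁴/32 = π(0.346)⁴/32 = 1.407×10^-3 m⁴.
τ_max = T·r/J = 106200 × 0.173 / 1.407×10^-3 = 1.305×10^7 Pa.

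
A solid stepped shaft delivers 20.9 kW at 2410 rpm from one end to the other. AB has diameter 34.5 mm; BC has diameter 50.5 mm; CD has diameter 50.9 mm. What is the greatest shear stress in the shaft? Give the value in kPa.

10300 kPa

ω = 2π·2410/60 = 252.4 rad/s, so T = P/ω = 20.9×10³ / 252.4 = 82.81 N·m.
Under the same torque, τ_max = 16T/(πd³) is largest where d is smallest — segment AB (d = 34.5 mm).
τ_max = 16·82.81/(π·(0.0345)³) = 1.027×10^7 Pa.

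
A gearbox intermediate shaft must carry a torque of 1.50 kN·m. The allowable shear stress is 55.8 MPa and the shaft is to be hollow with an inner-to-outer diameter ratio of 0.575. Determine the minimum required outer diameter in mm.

For a hollow shaft with d_i/d_o = 0.575: τ_max = 16T/(π d_o³ (1−k⁴)), so d_o = [16T/(π τ_allow (1−k⁴))]^(1/3) = [16·1500/(π·5.58×10^7·0.8907)]^(1/3) = 0.05357 m.

53.6 mm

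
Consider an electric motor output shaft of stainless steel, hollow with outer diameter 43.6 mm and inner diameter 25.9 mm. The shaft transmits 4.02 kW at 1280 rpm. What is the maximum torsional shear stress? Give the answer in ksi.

ω = 2π·1280/60 = 134.0 rad/s, so T = P/ω = 4.02×10³ / 134.0 = 29.99 N·m.
J = π(d_o⁴ − d_i⁴)/32 = π(0.0436⁴ − 0.0259⁴)/32 = 3.106×10^-7 m⁴.
τ_max = T·r/J = 29.99 × 0.0218 / 3.106×10^-7 = 2.105×10^6 Pa.

0.305 ksi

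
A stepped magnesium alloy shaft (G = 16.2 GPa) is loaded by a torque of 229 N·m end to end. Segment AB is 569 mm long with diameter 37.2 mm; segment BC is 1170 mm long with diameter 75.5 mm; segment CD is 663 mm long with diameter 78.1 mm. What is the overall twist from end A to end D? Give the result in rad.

J_AB = π(0.0372)⁴/32 = 1.88×10^-7 m⁴; J_BC = π(0.0755)⁴/32 = 3.19×10^-6 m⁴; J_CD = π(0.0781)⁴/32 = 3.65×10^-6 m⁴.
θ = (T/G)·Σ L_i/J_i = (229.0/16.2×10⁹)·(0.569/1.88×10^-7 + 1.17/3.19×10^-6 + 0.663/3.65×10^-6) = 0.05053 rad.

0.0505 rad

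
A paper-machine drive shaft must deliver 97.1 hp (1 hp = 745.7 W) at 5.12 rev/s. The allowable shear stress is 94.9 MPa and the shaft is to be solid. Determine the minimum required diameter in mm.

ω = 2π·5.12 = 32.17 rad/s, so T = P/ω = 97.1×745.7 / 32.17 = 2251 N·m.
For a solid shaft τ_max = 16T/(πd³), so d = (16T/(π τ_allow))^(1/3) = (16·2251/(π·9.49×10^7))^(1/3) = 0.04943 m.

49.4 mm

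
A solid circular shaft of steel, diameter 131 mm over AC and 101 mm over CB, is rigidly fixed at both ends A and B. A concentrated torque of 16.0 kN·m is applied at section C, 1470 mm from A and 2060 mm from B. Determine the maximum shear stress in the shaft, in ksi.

Compatibility: T_A·a/J_AC = T_B·b/J_CB with T_A + T_B = T₀.
J_AC = 2.89×10^-5 m⁴, J_CB = 1.02×10^-5 m⁴, so T_A = T₀·(J_AC/a)/((J_AC/a)+(J_CB/b)) = 12780 N·m, T_B = 3222 N·m.
τ in each portion: τ_AC = 2.89×10^7 Pa, τ_CB = 1.59×10^7 Pa; maximum is in AC.
τ_max = T_AC·r/J = 12780·0.0655/2.89×10^-5 = 2.895×10^7 Pa.

4.20 ksi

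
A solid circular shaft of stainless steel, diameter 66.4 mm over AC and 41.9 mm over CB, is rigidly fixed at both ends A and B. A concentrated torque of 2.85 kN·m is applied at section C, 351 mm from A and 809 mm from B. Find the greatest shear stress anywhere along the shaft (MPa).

46.4 MPa

Compatibility: T_A·a/J_AC = T_B·b/J_CB with T_A + T_B = T₀.
J_AC = 1.91×10^-6 m⁴, J_CB = 3.03×10^-7 m⁴, so T_A = T₀·(J_AC/a)/((J_AC/a)+(J_CB/b)) = 2667 N·m, T_B = 183.4 N·m.
τ in each portion: τ_AC = 4.64×10^7 Pa, τ_CB = 1.27×10^7 Pa; maximum is in AC.
τ_max = T_AC·r/J = 2667·0.0332/1.91×10^-6 = 4.639×10^7 Pa.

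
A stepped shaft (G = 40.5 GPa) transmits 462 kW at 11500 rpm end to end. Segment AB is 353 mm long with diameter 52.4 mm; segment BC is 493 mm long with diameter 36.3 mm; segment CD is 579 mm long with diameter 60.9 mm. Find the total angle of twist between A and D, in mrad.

36.0 mrad

ω = 2π·11500/60 = 1204 rad/s, so T = P/ω = 462×10³ / 1204 = 383.6 N·m.
J_AB = π(0.0524)⁴/32 = 7.40×10^-7 m⁴; J_BC = π(0.0363)⁴/32 = 1.70×10^-7 m⁴; J_CD = π(0.0609)⁴/32 = 1.35×10^-6 m⁴.
θ = (T/G)·Σ L_i/J_i = (383.6/40.5×10⁹)·(0.353/7.40×10^-7 + 0.493/1.70×10^-7 + 0.579/1.35×10^-6) = 0.03597 rad.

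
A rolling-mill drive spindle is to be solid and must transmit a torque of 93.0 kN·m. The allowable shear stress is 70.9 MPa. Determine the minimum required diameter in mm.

For a solid shaft τ_max = 16T/(πd³), so d = (16T/(π τ_allow))^(1/3) = (16·93000/(π·7.09×10^7))^(1/3) = 0.1883 m.

188 mm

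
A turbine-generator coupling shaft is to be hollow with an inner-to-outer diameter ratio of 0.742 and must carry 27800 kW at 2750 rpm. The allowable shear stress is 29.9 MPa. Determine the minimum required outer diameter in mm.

ω = 2π·2750/60 = 288.0 rad/s, so T = P/ω = 27800×10³ / 288.0 = 96530 N·m.
For a hollow shaft with d_i/d_o = 0.742: τ_max = 16T/(π d_o³ (1−k⁴)), so d_o = [16T/(π τ_allow (1−k⁴))]^(1/3) = [16·96530/(π·2.99×10^7·0.6969)]^(1/3) = 0.2868 m.

287 mm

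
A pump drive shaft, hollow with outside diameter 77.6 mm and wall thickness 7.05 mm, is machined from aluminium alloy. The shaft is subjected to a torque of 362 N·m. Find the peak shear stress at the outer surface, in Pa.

7.15e6 Pa

J = π(d_o⁴ − d_i⁴)/32 = π(0.0776⁴ − 0.0635⁴)/32 = 1.964×10^-6 m⁴.
τ_max = T·r/J = 362.0 × 0.0388 / 1.964×10^-6 = 7.152×10^6 Pa.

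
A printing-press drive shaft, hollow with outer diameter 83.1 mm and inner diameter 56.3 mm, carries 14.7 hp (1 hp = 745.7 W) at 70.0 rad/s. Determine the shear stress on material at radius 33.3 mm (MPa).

ω = 70.0 rad/s, so T = P/ω = 14.7×745.7 / 70.00 = 156.6 N·m.
J = π(d_o⁴ − d_i⁴)/32 = π(0.0831⁴ − 0.0563⁴)/32 = 3.695×10^-6 m⁴.
Shear stress varies linearly with radius: τ = T·r/J = 156.6 × 0.0333 / 3.695×10^-6 = 1.411×10^6 Pa.

1.41 MPa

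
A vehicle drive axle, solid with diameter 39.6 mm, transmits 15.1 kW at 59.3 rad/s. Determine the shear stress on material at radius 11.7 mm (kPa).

12300 kPa

ω = 59.3 rad/s, so T = P/ω = 15.1×10³ / 59.30 = 254.6 N·m.
J = πd⁴/32 = π(0.0396)⁴/32 = 2.414×10^-7 m⁴.
Shear stress varies linearly with radius: τ = T·r/J = 254.6 × 0.0117 / 2.414×10^-7 = 1.234×10^7 Pa.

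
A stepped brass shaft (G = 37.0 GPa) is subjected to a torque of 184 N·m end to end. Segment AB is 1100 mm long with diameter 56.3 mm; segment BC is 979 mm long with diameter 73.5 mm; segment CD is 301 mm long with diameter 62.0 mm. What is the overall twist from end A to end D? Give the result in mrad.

8.28 mrad

J_AB = π(0.0563)⁴/32 = 9.86×10^-7 m⁴; J_BC = π(0.0735)⁴/32 = 2.87×10^-6 m⁴; J_CD = π(0.0620)⁴/32 = 1.45×10^-6 m⁴.
θ = (T/G)·Σ L_i/J_i = (184.0/37.0×10⁹)·(1.10/9.86×10^-7 + 0.979/2.87×10^-6 + 0.301/1.45×10^-6) = 8.277×10^-3 rad.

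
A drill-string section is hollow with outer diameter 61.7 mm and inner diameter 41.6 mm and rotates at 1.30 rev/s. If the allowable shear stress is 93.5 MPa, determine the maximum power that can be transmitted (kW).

J = π(d_o⁴ − d_i⁴)/32 = π(0.0617⁴ − 0.0416⁴)/32 = 1.129×10^-6 m⁴.
T_max = τ_allow·J/r = 9.35×10^7 × 1.129×10^-6 / 0.0309 = 3421 N·m.
ω = 2π·1.30 = 8.168 rad/s, so P_max = T_max·ω = 2.794×10^4 W.

27.9 kW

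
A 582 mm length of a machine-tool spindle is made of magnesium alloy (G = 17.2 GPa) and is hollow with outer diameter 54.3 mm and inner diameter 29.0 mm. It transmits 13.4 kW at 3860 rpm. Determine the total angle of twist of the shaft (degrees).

0.0820°

ω = 2π·3860/60 = 404.2 rad/s, so T = P/ω = 13.4×10³ / 404.2 = 33.15 N·m.
J = π(d_o⁴ − d_i⁴)/32 = π(0.0543⁴ − 0.0290⁴)/32 = 7.841×10^-7 m⁴.
θ = T·L/(G·J) = 33.15 × 0.582 / (17.2×10⁹ × 7.841×10^-7) = 1.431×10^-3 rad.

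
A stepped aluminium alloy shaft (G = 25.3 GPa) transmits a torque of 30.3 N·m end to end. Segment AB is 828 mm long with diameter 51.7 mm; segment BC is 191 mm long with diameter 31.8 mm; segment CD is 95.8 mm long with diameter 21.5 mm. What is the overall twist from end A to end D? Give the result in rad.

J_AB = π(0.0517)⁴/32 = 7.01×10^-7 m⁴; J_BC = π(0.0318)⁴/32 = 1.00×10^-7 m⁴; J_CD = π(0.0215)⁴/32 = 2.10×10^-8 m⁴.
θ = (T/G)·Σ L_i/J_i = (30.30/25.3×10⁹)·(0.828/7.01×10^-7 + 0.191/1.00×10^-7 + 0.0958/2.10×10^-8) = 9.162×10^-3 rad.

0.00916 rad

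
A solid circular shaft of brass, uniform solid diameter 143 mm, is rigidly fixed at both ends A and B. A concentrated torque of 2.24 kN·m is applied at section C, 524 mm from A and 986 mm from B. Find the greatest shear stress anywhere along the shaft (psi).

With uniform GJ and both ends fixed, compatibility θ_AC = θ_CB gives T_A·a = T_B·b, together with T_A + T_B = T₀.
T_A = T₀·b/(a+b) = 2240·986/1510 = 1463 N·m; T_B = 777.3 N·m.
τ in each portion: τ_AC = 2.55×10^6 Pa, τ_CB = 1.35×10^6 Pa; maximum is in AC.
τ_max = T_AC·r/J = 1463·0.0715/4.11×10^-5 = 2.547×10^6 Pa.

369 psi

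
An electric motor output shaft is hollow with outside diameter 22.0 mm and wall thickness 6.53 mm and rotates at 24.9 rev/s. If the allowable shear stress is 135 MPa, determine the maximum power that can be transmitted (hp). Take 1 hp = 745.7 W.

57.6 hp

J = π(d_o⁴ − d_i⁴)/32 = π(0.0220⁴ − 0.00894⁴)/32 = 2.237×10^-8 m⁴.
T_max = τ_allow·J/r = 1.35×10^8 × 2.237×10^-8 / 0.0110 = 274.6 N·m.
ω = 2π·24.9 = 156.5 rad/s, so P_max = T_max·ω = 4.295×10^4 W.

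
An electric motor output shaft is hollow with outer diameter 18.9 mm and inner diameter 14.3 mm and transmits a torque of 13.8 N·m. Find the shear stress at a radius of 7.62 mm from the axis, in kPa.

12500 kPa

J = π(d_o⁴ − d_i⁴)/32 = π(0.0189⁴ − 0.0143⁴)/32 = 8.422×10^-9 m⁴.
Shear stress varies linearly with radius: τ = T·r/J = 13.80 × 0.00762 / 8.422×10^-9 = 1.249×10^7 Pa.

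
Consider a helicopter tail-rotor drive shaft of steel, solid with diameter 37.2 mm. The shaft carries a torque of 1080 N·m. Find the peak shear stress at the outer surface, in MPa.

107 MPa

J = πd⁴/32 = π(0.0372)⁴/32 = 1.880×10^-7 m⁴.
τ_max = T·r/J = 1080 × 0.0186 / 1.880×10^-7 = 1.068×10^8 Pa.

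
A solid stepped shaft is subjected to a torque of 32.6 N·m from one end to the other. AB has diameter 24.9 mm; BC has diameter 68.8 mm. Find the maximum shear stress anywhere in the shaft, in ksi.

Under the same torque, τ_max = 16T/(πd³) is largest where d is smallest — segment AB (d = 24.9 mm).
τ_max = 16·32.60/(π·(0.0249)³) = 1.075×10^7 Pa.

1.56 ksi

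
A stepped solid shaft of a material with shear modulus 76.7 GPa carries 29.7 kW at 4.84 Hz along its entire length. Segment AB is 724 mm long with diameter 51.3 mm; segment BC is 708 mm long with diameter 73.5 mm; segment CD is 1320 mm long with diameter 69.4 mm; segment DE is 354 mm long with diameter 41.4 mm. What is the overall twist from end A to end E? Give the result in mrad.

39.7 mrad

ω = 2π·4.84 = 30.41 rad/s, so T = P/ω = 29.7×10³ / 30.41 = 976.6 N·m.
J_AB = π(0.0513)⁴/32 = 6.80×10^-7 m⁴; J_BC = π(0.0735)⁴/32 = 2.87×10^-6 m⁴; J_CD = π(0.0694)⁴/32 = 2.28×10^-6 m⁴; J_DE = π(0.0414)⁴/32 = 2.88×10^-7 m⁴.
θ = (T/G)·Σ L_i/J_i = (976.6/76.7×10⁹)·(0.724/6.80×10^-7 + 0.708/2.87×10^-6 + 1.32/2.28×10^-6 + 0.354/2.88×10^-7) = 0.03971 rad.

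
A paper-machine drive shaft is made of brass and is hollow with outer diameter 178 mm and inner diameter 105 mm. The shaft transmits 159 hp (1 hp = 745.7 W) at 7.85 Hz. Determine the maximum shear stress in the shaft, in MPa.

ω = 2π·7.85 = 49.32 rad/s, so T = P/ω = 159×745.7 / 49.32 = 2404 N·m.
J = π(d_o⁴ − d_i⁴)/32 = π(0.178⁴ − 0.105⁴)/32 = 8.662×10^-5 m⁴.
τ_max = T·r/J = 2404 × 0.0890 / 8.662×10^-5 = 2.470×10^6 Pa.

2.47 MPa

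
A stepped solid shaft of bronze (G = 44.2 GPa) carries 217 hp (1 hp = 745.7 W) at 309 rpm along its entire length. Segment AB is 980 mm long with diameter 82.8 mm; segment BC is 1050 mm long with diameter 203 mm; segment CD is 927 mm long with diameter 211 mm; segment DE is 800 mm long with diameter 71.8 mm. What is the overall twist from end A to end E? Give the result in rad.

0.0600 rad

ω = 2π·309/60 = 32.36 rad/s, so T = P/ω = 217×745.7 / 32.36 = 5001 N·m.
J_AB = π(0.0828)⁴/32 = 4.61×10^-6 m⁴; J_BC = π(0.203)⁴/32 = 1.67×10^-4 m⁴; J_CD = π(0.211)⁴/32 = 1.95×10^-4 m⁴; J_DE = π(0.0718)⁴/32 = 2.61×10^-6 m⁴.
θ = (T/G)·Σ L_i/J_i = (5001/44.2×10⁹)·(0.980/4.61×10^-6 + 1.05/1.67×10^-4 + 0.927/1.95×10^-4 + 0.800/2.61×10^-6) = 0.05997 rad.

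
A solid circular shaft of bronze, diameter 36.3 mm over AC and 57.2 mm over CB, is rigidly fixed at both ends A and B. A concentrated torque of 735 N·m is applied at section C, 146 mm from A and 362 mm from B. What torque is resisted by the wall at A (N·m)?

Compatibility: T_A·a/J_AC = T_B·b/J_CB with T_A + T_B = T₀.
J_AC = 1.70×10^-7 m⁴, J_CB = 1.05×10^-6 m⁴, so T_A = T₀·(J_AC/a)/((J_AC/a)+(J_CB/b)) = 210.8 N·m, T_B = 524.2 N·m.

211 N·m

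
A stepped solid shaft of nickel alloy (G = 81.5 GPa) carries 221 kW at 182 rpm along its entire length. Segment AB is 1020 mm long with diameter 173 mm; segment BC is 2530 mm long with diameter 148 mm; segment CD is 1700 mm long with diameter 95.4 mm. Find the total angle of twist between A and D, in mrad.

ω = 2π·182/60 = 19.06 rad/s, so T = P/ω = 221×10³ / 19.06 = 11600 N·m.
J_AB = π(0.173)⁴/32 = 8.79×10^-5 m⁴; J_BC = π(0.148)⁴/32 = 4.71×10^-5 m⁴; J_CD = π(0.0954)⁴/32 = 8.13×10^-6 m⁴.
θ = (T/G)·Σ L_i/J_i = (11600/81.5×10⁹)·(1.02/8.79×10^-5 + 2.53/4.71×10^-5 + 1.70/8.13×10^-6) = 0.03904 rad.

39.0 mrad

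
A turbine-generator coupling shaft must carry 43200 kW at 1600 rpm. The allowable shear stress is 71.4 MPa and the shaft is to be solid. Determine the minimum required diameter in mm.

264 mm

ω = 2π·1600/60 = 167.6 rad/s, so T = P/ω = 43200×10³ / 167.6 = 257800 N·m.
For a solid shaft τ_max = 16T/(πd³), so d = (16T/(π τ_allow))^(1/3) = (16·257800/(π·7.14×10^7))^(1/3) = 0.2640 m.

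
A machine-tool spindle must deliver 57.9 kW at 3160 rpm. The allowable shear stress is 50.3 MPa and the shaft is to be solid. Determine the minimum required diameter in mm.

ω = 2π·3160/60 = 330.9 rad/s, so T = P/ω = 57.9×10³ / 330.9 = 175.0 N·m.
For a solid shaft τ_max = 16T/(πd³), so d = (16T/(π τ_allow))^(1/3) = (16·175.0/(π·5.03×10^7))^(1/3) = 0.02607 m.

26.1 mm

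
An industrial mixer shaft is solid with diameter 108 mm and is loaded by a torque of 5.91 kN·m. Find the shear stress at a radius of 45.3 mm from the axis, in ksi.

2.91 ksi

J = πd⁴/32 = π(0.108)⁴/32 = 1.336×10^-5 m⁴.
Shear stress varies linearly with radius: τ = T·r/J = 5910 × 0.0453 / 1.336×10^-5 = 2.004×10^7 Pa.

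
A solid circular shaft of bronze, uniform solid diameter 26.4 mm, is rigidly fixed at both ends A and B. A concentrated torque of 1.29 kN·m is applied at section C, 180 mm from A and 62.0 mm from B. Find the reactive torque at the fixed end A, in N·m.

330 N·m

With uniform GJ and both ends fixed, compatibility θ_AC = θ_CB gives T_A·a = T_B·b, together with T_A + T_B = T₀.
T_A = T₀·b/(a+b) = 1290·62.0/242.0 = 330.5 N·m; T_B = 959.5 N·m.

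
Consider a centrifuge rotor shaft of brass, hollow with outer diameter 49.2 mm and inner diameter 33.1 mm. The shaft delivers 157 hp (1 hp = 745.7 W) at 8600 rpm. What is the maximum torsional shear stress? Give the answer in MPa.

6.99 MPa

ω = 2π·8600/60 = 900.6 rad/s, so T = P/ω = 157×745.7 / 900.6 = 130.0 N·m.
J = π(d_o⁴ − d_i⁴)/32 = π(0.0492⁴ − 0.0331⁴)/32 = 4.574×10^-7 m⁴.
τ_max = T·r/J = 130.0 × 0.0246 / 4.574×10^-7 = 6.991×10^6 Pa.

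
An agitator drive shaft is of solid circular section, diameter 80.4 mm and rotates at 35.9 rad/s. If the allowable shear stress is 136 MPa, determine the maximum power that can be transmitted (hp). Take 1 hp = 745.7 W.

J = πd⁴/32 = π(0.0804)⁴/32 = 4.102×10^-6 m⁴.
T_max = τ_allow·J/r = 1.36×10^8 × 4.102×10^-6 / 0.0402 = 13880 N·m.
ω = 35.9 rad/s, so P_max = T_max·ω = 4.982×10^5 W.

668 hp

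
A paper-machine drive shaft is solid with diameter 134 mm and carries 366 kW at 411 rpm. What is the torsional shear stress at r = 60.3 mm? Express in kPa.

ω = 2π·411/60 = 43.04 rad/s, so T = P/ω = 366×10³ / 43.04 = 8504 N·m.
J = πd⁴/32 = π(0.134)⁴/32 = 3.165×10^-5 m⁴.
Shear stress varies linearly with radius: τ = T·r/J = 8504 × 0.0603 / 3.165×10^-5 = 1.620×10^7 Pa.

16200 kPa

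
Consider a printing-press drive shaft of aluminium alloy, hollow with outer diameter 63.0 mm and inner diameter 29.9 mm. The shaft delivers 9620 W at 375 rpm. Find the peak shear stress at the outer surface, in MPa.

ω = 2π·375/60 = 39.27 rad/s, so T = P/ω = 9620 / 39.27 = 245.0 N·m.
J = π(d_o⁴ − d_i⁴)/32 = π(0.0630⁴ − 0.0299⁴)/32 = 1.468×10^-6 m⁴.
τ_max = T·r/J = 245.0 × 0.0315 / 1.468×10^-6 = 5.256×10^6 Pa.

5.26 MPa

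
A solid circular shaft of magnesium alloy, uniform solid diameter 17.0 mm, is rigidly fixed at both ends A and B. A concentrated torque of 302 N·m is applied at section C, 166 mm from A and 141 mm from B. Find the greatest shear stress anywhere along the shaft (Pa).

With uniform GJ and both ends fixed, compatibility θ_AC = θ_CB gives T_A·a = T_B·b, together with T_A + T_B = T₀.
T_A = T₀·b/(a+b) = 302.0·141/307.0 = 138.7 N·m; T_B = 163.3 N·m.
τ in each portion: τ_AC = 1.44×10^8 Pa, τ_CB = 1.69×10^8 Pa; maximum is in CB.
τ_max = T_CB·r/J = 163.3·0.00850/8.20×10^-9 = 1.693×10^8 Pa.

1.69e8 Pa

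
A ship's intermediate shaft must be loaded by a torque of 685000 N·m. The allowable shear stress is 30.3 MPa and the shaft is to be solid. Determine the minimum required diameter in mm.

486 mm

For a solid shaft τ_max = 16T/(πd³), so d = (16T/(π τ_allow))^(1/3) = (16·685000/(π·3.03×10^7))^(1/3) = 0.4865 m.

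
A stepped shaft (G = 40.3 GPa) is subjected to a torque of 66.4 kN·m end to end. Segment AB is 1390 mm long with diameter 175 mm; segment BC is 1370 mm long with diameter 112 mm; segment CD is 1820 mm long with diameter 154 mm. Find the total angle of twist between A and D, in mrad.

225 mrad

J_AB = π(0.175)⁴/32 = 9.21×10^-5 m⁴; J_BC = π(0.112)⁴/32 = 1.54×10^-5 m⁴; J_CD = π(0.154)⁴/32 = 5.52×10^-5 m⁴.
θ = (T/G)·Σ L_i/J_i = (66400/40.3×10⁹)·(1.39/9.21×10^-5 + 1.37/1.54×10^-5 + 1.82/5.52×10^-5) = 0.2253 rad.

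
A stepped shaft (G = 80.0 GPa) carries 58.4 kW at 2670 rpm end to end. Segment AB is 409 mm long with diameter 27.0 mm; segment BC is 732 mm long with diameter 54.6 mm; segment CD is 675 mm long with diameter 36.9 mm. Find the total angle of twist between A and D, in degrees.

1.85°

ω = 2π·2670/60 = 279.6 rad/s, so T = P/ω = 58.4×10³ / 279.6 = 208.9 N·m.
J_AB = π(0.0270)⁴/32 = 5.22×10^-8 m⁴; J_BC = π(0.0546)⁴/32 = 8.73×10^-7 m⁴; J_CD = π(0.0369)⁴/32 = 1.82×10^-7 m⁴.
θ = (T/G)·Σ L_i/J_i = (208.9/80.0×10⁹)·(0.409/5.22×10^-8 + 0.732/8.73×10^-7 + 0.675/1.82×10^-7) = 0.03234 rad.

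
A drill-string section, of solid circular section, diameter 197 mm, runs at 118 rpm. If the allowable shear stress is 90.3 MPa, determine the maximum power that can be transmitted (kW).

J = πd⁴/32 = π(0.197)⁴/32 = 1.479×10^-4 m⁴.
T_max = τ_allow·J/r = 9.03×10^7 × 1.479×10^-4 / 0.0985 = 135600 N·m.
ω = 2π·118/60 = 12.36 rad/s, so P_max = T_max·ω = 1.675×10^6 W.

1680 kW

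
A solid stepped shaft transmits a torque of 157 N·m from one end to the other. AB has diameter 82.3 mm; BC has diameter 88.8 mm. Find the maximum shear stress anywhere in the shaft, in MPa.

1.43 MPa

Under the same torque, τ_max = 16T/(πd³) is largest where d is smallest — segment AB (d = 82.3 mm).
τ_max = 16·157.0/(π·(0.0823)³) = 1.434×10^6 Pa.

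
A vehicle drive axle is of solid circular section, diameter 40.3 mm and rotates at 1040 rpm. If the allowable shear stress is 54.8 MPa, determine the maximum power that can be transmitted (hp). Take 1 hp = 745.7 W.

103 hp

J = πd⁴/32 = π(0.0403)⁴/32 = 2.590×10^-7 m⁴.
T_max = τ_allow·J/r = 5.48×10^7 × 2.590×10^-7 / 0.0201 = 704.2 N·m.
ω = 2π·1040/60 = 108.9 rad/s, so P_max = T_max·ω = 7.670×10^4 W.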